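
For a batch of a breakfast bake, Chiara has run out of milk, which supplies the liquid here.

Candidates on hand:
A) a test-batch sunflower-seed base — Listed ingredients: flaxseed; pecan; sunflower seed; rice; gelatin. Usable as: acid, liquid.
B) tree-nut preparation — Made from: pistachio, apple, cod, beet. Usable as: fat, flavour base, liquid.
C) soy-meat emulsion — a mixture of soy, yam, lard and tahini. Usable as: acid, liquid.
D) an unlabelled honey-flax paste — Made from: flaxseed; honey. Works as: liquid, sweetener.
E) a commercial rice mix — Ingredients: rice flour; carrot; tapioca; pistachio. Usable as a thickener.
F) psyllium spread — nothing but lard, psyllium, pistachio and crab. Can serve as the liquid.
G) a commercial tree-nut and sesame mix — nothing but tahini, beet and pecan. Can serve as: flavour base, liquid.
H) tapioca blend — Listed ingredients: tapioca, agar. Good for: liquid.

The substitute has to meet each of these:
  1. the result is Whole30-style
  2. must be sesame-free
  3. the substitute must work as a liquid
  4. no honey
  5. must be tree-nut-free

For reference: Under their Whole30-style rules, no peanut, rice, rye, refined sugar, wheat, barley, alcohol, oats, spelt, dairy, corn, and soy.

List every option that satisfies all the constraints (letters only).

H

A: has rice, so not Whole30-style; has pecan, so not tree-nut-free — no
B: has pistachio, so not tree-nut-free — no
C: has soy, so not Whole30-style; has tahini, so not sesame-free — out
D: has honey, so not honey-free — reject
E: not usable as a liquid; has rice flour, so not Whole30-style (and 1 more) — reject
F: has pistachio, so not tree-nut-free — no
G: has pecan, so not tree-nut-free; has tahini, so not sesame-free — no
H: only tapioca and agar; none excluded — keep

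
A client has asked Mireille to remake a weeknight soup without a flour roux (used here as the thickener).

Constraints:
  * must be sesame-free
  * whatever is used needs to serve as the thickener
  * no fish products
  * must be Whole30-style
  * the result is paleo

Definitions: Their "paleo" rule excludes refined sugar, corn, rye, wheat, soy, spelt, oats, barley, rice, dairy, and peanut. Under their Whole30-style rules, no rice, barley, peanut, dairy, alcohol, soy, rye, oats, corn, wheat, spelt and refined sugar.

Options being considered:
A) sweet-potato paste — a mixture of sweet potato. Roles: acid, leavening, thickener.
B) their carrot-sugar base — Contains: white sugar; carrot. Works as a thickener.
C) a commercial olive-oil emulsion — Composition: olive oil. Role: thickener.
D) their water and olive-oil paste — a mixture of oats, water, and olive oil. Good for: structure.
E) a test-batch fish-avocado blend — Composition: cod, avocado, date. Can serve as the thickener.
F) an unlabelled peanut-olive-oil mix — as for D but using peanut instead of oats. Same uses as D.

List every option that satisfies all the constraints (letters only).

A: no sesame, no fish — valid
B: has white sugar, so not paleo; has white sugar, so not Whole30-style — reject
C: only olive oil; none excluded — OK
D: not usable as a thickener; has oats, so not paleo (and 1 more) — out
E: has cod, so not fish-free — out
F: not usable as a thickener; has peanut, so not paleo (and 1 more) — out

A, C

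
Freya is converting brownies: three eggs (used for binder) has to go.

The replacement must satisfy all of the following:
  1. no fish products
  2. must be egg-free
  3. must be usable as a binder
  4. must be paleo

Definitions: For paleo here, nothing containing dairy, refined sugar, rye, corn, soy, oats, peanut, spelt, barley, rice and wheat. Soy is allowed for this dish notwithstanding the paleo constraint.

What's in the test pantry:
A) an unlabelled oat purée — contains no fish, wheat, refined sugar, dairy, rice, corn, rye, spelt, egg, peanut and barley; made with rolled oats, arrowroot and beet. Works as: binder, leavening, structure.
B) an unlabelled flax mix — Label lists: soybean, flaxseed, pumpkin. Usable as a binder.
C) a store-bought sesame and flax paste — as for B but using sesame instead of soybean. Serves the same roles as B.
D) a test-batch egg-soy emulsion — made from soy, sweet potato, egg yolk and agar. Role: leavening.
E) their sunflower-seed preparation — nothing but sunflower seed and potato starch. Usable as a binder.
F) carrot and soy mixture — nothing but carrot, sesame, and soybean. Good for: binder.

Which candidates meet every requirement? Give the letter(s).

A: has rolled oats, so not paleo — out
B: soy is permitted under the paleo carve-out; nothing else excluded — valid
C: only sesame, pumpkin, and flaxseed; none excluded — keep
D: not usable as a binder; has egg yolk, so not egg-free — out
E: only sunflower seed and potato starch; none excluded — valid
F: soy is permitted under the paleo carve-out; nothing else excluded — OK

B, C, E, F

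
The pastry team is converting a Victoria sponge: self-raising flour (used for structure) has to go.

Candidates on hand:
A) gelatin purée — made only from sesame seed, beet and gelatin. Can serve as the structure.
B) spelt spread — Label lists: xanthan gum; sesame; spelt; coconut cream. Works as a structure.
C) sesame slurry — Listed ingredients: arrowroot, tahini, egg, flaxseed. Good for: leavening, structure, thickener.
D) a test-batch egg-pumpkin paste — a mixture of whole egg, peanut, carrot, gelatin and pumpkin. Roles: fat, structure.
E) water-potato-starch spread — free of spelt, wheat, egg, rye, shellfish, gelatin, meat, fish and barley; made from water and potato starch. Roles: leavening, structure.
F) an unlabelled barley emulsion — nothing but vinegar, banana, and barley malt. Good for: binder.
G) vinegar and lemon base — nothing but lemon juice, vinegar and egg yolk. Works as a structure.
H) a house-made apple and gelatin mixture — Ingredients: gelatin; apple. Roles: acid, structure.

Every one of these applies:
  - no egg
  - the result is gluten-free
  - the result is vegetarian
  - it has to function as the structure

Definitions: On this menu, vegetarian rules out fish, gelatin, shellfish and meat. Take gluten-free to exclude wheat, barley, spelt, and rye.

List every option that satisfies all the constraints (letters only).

E

A: has gelatin, so not vegetarian — no
B: has spelt, so not gluten-free — out
C: has egg, so not egg-free — out
D: has gelatin, so not vegetarian; has whole egg, so not egg-free — no
E: vegetarian, gluten-free — keep
F: not usable as a structure; has barley malt, so not gluten-free — reject
G: has egg yolk, so not egg-free — reject
H: has gelatin, so not vegetarian — no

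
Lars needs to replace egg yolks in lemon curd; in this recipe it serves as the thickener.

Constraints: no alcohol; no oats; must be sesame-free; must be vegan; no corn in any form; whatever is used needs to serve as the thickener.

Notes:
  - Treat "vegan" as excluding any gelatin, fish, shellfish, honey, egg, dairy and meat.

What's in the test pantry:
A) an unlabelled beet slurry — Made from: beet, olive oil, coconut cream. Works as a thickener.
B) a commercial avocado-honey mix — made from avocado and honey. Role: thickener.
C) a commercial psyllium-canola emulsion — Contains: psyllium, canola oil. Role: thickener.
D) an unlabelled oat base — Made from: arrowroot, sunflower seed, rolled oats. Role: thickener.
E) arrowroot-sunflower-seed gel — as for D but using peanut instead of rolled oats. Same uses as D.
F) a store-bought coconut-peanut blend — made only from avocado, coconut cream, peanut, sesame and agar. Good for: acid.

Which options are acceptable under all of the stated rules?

A, C, E

A: no oats, no corn — OK
B: has honey, so not vegan — out
C: no oats, no alcohol — keep
D: has rolled oats, so not oat-free — out
E: works as a thickener, no oats, no alcohol — valid
F: not usable as a thickener; has sesame, so not sesame-free — no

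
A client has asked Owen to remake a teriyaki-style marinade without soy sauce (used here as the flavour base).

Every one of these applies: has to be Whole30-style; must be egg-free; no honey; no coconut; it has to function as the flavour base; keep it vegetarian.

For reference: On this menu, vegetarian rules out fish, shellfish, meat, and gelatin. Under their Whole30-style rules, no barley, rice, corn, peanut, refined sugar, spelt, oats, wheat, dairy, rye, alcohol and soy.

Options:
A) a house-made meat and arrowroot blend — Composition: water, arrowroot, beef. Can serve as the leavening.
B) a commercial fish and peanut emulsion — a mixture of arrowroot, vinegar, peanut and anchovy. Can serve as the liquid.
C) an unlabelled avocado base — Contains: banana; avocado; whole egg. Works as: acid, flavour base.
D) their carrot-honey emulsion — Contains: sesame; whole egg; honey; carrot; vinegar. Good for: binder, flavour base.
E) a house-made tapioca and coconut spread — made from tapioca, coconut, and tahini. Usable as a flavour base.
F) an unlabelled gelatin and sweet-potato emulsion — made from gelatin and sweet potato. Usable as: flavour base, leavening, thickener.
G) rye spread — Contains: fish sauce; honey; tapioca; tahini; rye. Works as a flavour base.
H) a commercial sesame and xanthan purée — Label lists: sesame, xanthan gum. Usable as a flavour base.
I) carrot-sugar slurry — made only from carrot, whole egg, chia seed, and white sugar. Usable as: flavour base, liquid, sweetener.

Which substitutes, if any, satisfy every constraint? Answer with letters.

A: not usable as a flavour base; has beef, so not vegetarian — no
B: not usable as a flavour base; has anchovy, so not vegetarian (and 1 more) — out
C: has whole egg, so not egg-free — reject
D: has whole egg, so not egg-free; has honey, so not honey-free — out
E: has coconut, so not coconut-free — out
F: has gelatin, so not vegetarian — out
G: has fish sauce, so not vegetarian; has rye, so not Whole30-style (and 1 more) — reject
H: all constraints satisfied — OK
I: has white sugar, so not Whole30-style; has whole egg, so not egg-free — reject

H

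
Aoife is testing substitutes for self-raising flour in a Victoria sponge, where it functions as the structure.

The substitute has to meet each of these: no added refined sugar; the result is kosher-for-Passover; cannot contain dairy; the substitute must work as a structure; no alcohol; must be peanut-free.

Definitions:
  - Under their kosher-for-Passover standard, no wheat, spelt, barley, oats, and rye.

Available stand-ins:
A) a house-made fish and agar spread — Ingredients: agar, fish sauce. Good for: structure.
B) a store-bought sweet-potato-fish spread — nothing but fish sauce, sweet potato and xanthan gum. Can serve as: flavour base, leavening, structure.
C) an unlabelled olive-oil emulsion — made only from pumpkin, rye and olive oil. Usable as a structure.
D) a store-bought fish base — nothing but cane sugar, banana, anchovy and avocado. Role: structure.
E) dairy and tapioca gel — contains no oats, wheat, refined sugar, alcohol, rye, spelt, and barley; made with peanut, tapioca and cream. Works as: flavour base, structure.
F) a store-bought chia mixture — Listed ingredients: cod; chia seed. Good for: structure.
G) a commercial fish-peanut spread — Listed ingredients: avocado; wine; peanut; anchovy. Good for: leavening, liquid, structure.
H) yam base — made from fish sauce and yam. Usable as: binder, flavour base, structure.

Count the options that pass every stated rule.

A: only fish sauce and agar; none excluded — OK
B: works as a structure, kosher-for-Passover, no dairy — OK
C: has rye, so not kosher-for-Passover — no
D: has cane sugar, so not no-added-sugar — out
E: has cream, so not dairy-free; has peanut, so not peanut-free — reject
F: every rule checks out — valid
G: has peanut, so not peanut-free; has wine, so not alcohol-free — no
H: no alcohol, kosher-for-Passover — OK

4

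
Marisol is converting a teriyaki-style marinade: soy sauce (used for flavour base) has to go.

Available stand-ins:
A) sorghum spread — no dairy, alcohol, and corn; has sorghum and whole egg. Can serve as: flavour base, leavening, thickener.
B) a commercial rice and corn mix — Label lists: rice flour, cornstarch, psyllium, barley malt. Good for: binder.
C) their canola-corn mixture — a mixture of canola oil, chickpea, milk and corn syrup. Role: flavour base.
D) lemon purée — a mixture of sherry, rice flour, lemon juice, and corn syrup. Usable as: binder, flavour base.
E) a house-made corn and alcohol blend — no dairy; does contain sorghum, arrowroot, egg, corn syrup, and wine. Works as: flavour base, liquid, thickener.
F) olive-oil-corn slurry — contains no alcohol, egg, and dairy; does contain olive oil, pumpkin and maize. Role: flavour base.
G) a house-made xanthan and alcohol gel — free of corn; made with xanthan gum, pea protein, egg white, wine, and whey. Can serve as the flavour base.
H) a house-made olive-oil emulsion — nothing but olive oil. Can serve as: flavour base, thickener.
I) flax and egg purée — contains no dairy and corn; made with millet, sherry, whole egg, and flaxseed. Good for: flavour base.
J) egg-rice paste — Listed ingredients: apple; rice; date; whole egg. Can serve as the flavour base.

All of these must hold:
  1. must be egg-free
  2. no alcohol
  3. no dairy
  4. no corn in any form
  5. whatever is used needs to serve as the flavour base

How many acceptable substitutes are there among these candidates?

1

A: has whole egg, so not egg-free — out
B: not usable as a flavour base; has cornstarch, so not corn-free — no
C: has corn syrup, so not corn-free; has milk, so not dairy-free — reject
D: has corn syrup, so not corn-free; has sherry, so not alcohol-free — reject
E: has egg, so not egg-free; has corn syrup, so not corn-free (and 1 more) — no
F: has maize, so not corn-free — out
G: has egg white, so not egg-free; has whey, so not dairy-free (and 1 more) — reject
H: nothing on the exclusion list — OK
I: has whole egg, so not egg-free; has sherry, so not alcohol-free — out
J: has whole egg, so not egg-free — no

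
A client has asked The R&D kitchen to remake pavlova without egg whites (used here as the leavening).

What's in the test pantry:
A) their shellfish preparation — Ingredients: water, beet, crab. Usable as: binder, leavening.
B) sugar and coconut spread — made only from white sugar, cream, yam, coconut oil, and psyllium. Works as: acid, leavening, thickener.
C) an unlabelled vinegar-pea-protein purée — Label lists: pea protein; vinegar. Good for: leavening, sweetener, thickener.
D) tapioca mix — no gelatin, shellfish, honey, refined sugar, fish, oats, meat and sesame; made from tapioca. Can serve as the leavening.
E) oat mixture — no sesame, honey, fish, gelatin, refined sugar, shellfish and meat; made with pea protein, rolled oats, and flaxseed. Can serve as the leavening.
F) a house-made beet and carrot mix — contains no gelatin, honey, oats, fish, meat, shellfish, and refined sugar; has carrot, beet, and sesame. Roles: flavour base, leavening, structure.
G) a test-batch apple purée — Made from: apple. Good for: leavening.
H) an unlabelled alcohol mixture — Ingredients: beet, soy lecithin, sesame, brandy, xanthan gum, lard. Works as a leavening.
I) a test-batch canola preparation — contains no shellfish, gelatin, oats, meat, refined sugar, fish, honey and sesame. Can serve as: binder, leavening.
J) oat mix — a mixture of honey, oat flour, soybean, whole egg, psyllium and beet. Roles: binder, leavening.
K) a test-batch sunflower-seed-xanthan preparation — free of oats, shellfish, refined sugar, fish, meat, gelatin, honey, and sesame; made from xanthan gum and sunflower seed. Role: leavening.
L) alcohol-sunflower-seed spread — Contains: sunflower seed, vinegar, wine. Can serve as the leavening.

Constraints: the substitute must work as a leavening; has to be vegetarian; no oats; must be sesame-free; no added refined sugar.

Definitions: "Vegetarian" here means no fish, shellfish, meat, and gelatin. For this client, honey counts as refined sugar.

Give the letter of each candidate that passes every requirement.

A: has crab, so not vegetarian — out
B: has white sugar, so not no-added-sugar — reject
C: works as a leavening, no-added-sugar, no oats — valid
D: every rule checks out — OK
E: has rolled oats, so not oat-free — no
F: has sesame, so not sesame-free — out
G: every rule checks out — OK
H: has lard, so not vegetarian; has sesame, so not sesame-free — out
I: works as a leavening, no-added-sugar, no sesame — valid
J: has honey, so not no-added-sugar; has oat flour, so not oat-free — reject
K: vegetarian, no-added-sugar — OK
L: only wine, vinegar, and sunflower seed; none excluded — valid

C, D, G, I, K, L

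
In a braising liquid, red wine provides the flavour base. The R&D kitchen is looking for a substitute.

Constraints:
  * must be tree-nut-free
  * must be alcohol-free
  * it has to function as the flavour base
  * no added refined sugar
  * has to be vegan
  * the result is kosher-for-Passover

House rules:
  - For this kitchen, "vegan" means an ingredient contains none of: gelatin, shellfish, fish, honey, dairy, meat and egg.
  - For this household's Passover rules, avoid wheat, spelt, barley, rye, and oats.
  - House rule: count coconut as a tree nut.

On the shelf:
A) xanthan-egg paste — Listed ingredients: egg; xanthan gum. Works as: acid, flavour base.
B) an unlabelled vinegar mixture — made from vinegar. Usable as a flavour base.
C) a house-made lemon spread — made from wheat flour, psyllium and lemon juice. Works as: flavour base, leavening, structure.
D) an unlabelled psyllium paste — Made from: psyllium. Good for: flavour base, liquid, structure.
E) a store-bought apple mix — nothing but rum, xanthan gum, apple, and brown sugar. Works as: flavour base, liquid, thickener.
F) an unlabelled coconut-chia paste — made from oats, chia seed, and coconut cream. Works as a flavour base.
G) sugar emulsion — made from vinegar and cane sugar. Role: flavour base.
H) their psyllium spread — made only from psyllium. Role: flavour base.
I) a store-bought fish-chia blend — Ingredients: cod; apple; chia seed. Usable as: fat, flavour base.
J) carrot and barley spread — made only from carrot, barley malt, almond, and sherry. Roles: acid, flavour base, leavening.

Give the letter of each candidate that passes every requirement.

B, D, H

A: has egg, so not vegan — no
B: works as a flavour base, no refined sugar, no alcohol — OK
C: has wheat flour, so not kosher-for-Passover — out
D: all constraints satisfied — keep
E: has rum, so not alcohol-free; has brown sugar, so not no-added-sugar — out
F: has oats, so not kosher-for-Passover; has coconut cream, so not tree-nut-free — no
G: has cane sugar, so not no-added-sugar — out
H: only psyllium; none excluded — OK
I: has cod, so not vegan — no
J: has barley malt, so not kosher-for-Passover; has sherry, so not alcohol-free (and 1 more) — out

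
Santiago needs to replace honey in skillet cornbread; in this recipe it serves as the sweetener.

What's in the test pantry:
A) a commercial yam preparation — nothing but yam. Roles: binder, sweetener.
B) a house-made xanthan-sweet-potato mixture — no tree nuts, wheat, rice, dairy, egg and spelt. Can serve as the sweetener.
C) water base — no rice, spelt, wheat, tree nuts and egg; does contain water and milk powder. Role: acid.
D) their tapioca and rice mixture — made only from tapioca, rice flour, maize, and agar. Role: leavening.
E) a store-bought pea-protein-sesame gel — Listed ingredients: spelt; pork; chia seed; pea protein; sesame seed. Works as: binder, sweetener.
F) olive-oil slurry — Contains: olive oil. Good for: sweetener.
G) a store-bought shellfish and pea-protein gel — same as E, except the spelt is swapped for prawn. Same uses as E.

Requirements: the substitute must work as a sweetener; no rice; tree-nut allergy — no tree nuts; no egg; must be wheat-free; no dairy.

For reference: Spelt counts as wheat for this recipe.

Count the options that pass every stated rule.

A: every rule checks out — valid
B: no dairy, wheat-free — valid
C: not usable as a sweetener; has milk powder, so not dairy-free — no
D: not usable as a sweetener; has rice flour, so not rice-free — no
E: has spelt, so not wheat-free — no
F: nothing on the exclusion list — valid
G: no tree nuts, no dairy — keep

4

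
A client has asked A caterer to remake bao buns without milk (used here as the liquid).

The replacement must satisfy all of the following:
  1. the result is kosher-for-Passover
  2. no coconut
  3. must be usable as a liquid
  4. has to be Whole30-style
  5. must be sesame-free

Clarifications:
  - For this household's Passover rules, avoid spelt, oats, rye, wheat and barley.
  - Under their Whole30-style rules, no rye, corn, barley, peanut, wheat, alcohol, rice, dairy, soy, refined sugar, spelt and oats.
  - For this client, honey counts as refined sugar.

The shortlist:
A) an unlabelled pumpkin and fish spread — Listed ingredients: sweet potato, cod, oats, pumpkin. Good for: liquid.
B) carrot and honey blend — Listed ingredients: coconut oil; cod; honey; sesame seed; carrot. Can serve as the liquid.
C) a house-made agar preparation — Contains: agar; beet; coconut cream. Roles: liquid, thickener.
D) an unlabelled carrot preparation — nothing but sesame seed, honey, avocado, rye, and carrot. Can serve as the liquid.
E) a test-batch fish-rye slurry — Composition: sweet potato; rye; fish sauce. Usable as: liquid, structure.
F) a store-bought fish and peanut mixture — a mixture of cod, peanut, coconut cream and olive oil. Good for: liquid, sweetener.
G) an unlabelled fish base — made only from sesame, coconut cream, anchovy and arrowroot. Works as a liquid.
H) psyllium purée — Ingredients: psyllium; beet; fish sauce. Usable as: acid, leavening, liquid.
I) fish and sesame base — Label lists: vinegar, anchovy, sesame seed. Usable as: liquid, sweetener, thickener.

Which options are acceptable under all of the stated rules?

A: has oats, so not kosher-for-Passover; has oats, so not Whole30-style — out
B: has honey, so not Whole30-style; has coconut oil, so not coconut-free (and 1 more) — reject
C: has coconut cream, so not coconut-free — reject
D: has rye, so not kosher-for-Passover; has honey, so not Whole30-style (and 1 more) — no
E: has rye, so not kosher-for-Passover; has rye, so not Whole30-style — no
F: has peanut, so not Whole30-style; has coconut cream, so not coconut-free — no
G: has coconut cream, so not coconut-free; has sesame, so not sesame-free — no
H: no coconut, no sesame — valid
I: has sesame seed, so not sesame-free — out

H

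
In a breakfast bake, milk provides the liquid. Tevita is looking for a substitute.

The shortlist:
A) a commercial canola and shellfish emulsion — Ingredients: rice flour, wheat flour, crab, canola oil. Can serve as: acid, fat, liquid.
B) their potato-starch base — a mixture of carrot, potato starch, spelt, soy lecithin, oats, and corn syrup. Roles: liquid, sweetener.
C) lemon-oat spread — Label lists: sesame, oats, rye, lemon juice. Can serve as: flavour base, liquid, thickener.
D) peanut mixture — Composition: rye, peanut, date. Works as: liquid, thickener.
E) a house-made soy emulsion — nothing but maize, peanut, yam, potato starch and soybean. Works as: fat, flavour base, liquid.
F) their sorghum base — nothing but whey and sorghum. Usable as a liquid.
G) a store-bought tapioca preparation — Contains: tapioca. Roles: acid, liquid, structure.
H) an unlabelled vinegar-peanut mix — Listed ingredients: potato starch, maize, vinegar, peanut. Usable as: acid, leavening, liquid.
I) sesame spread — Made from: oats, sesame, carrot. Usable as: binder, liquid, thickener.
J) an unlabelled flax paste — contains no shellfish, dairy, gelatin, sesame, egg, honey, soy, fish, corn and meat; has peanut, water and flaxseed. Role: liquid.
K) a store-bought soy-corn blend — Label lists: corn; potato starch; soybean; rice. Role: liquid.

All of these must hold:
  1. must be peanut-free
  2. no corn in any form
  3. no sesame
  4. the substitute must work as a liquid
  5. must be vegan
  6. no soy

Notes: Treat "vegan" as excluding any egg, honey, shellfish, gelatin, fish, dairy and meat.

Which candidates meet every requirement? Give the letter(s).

A: has crab, so not vegan — out
B: has corn syrup, so not corn-free; has soy lecithin, so not soy-free — out
C: has sesame, so not sesame-free — no
D: has peanut, so not peanut-free — out
E: has maize, so not corn-free; has peanut, so not peanut-free (and 1 more) — reject
F: has whey, so not vegan — out
G: every rule checks out — keep
H: has maize, so not corn-free; has peanut, so not peanut-free — no
I: has sesame, so not sesame-free — no
J: has peanut, so not peanut-free — no
K: has corn, so not corn-free; has soybean, so not soy-free — out

G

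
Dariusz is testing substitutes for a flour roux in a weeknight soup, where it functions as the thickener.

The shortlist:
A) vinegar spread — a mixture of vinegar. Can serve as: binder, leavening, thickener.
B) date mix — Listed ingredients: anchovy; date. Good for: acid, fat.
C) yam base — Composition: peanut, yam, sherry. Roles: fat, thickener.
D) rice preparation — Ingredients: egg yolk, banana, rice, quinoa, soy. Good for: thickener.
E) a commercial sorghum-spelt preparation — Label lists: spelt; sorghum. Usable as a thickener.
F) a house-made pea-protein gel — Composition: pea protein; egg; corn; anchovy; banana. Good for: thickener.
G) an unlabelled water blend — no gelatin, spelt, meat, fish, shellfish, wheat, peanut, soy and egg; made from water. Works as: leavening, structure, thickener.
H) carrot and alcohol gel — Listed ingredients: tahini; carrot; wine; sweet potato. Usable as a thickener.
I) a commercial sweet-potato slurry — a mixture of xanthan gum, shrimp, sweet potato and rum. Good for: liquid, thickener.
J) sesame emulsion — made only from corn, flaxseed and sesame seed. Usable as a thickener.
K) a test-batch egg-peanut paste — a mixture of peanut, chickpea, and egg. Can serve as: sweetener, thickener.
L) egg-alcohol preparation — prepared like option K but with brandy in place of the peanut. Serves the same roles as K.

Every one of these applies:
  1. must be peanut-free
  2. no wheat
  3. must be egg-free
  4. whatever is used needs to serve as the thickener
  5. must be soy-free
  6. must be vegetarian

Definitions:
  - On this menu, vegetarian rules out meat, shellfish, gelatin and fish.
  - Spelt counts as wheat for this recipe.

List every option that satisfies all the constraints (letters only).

A: works as a thickener, no peanut, wheat-free — valid
B: not usable as a thickener; has anchovy, so not vegetarian — reject
C: has peanut, so not peanut-free — no
D: has soy, so not soy-free; has egg yolk, so not egg-free — out
E: has spelt, so not wheat-free — out
F: has anchovy, so not vegetarian; has egg, so not egg-free — out
G: every rule checks out — OK
H: no egg, no peanut — valid
I: has shrimp, so not vegetarian — no
J: only corn, sesame seed and flaxseed; none excluded — keep
K: has peanut, so not peanut-free; has egg, so not egg-free — reject
L: has egg, so not egg-free — out

A, G, H, J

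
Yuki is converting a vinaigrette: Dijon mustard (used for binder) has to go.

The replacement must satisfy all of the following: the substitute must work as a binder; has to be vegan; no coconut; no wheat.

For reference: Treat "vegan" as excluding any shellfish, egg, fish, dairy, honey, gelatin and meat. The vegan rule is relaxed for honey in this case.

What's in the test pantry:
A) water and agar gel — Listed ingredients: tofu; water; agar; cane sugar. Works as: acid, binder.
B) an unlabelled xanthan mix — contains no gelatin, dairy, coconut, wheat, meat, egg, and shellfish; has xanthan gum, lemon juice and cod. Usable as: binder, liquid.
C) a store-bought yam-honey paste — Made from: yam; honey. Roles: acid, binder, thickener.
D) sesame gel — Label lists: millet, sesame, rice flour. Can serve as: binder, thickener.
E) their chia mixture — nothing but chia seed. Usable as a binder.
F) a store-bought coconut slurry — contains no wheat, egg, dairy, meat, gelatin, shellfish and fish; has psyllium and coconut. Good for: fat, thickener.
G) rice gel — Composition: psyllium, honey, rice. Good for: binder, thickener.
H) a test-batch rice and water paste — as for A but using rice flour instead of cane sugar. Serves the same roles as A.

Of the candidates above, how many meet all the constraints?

A: works as a binder, no coconut, vegan — keep
B: has cod, so not vegan — reject
C: honey is permitted under the vegan carve-out; nothing else excluded — keep
D: only rice flour, sesame and millet; none excluded — keep
E: only chia seed; none excluded — valid
F: not usable as a binder; has coconut, so not coconut-free — no
G: honey is permitted under the vegan carve-out; nothing else excluded — keep
H: nothing on the exclusion list — valid

6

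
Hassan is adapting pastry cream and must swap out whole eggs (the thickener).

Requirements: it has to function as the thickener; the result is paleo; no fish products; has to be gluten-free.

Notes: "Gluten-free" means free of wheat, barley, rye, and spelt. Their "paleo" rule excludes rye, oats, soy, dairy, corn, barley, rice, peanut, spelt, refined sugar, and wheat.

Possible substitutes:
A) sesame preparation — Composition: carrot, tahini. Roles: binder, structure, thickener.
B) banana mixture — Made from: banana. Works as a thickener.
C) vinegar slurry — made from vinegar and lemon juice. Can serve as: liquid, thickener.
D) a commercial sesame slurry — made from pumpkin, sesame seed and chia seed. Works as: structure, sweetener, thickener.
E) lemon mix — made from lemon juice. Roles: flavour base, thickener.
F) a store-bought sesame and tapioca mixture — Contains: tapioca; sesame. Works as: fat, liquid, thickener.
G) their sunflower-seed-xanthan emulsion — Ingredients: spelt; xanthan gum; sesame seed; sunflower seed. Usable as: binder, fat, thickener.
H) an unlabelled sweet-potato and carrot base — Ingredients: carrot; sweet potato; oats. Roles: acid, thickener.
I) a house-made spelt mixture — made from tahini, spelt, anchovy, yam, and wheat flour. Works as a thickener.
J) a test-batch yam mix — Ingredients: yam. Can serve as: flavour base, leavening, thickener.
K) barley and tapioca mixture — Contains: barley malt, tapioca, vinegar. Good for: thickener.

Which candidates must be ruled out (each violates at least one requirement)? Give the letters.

A: only tahini and carrot; none excluded — keep
B: no fish, paleo — valid
C: every rule checks out — valid
D: every rule checks out — OK
E: only lemon juice; none excluded — keep
F: nothing on the exclusion list — keep
G: has spelt, so not gluten-free; has spelt, so not paleo — reject
H: has oats, so not paleo — reject
I: has spelt, so not gluten-free; has spelt, so not paleo (and 1 more) — reject
J: every rule checks out — OK
K: has barley malt, so not gluten-free; has barley malt, so not paleo — reject

G, H, I, K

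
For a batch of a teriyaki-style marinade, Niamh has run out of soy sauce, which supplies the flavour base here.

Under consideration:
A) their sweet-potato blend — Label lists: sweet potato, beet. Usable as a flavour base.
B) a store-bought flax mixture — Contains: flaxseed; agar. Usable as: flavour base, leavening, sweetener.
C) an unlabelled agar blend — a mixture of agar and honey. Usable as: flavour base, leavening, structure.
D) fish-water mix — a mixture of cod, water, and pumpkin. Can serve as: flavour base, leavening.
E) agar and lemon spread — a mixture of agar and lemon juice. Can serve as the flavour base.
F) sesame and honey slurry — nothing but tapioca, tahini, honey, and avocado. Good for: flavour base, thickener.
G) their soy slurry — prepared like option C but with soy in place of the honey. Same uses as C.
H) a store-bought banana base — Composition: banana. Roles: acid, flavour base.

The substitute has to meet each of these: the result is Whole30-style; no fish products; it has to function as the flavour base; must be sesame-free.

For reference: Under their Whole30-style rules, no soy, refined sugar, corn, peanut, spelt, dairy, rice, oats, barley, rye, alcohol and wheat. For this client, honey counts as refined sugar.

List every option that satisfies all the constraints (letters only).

A, B, E, H

A: every rule checks out — valid
B: no sesame, Whole30-style — keep
C: has honey, so not Whole30-style — reject
D: has cod, so not fish-free — no
E: only lemon juice and agar; none excluded — valid
F: has honey, so not Whole30-style; has tahini, so not sesame-free — reject
G: has soy, so not Whole30-style — no
H: no sesame, no fish — keep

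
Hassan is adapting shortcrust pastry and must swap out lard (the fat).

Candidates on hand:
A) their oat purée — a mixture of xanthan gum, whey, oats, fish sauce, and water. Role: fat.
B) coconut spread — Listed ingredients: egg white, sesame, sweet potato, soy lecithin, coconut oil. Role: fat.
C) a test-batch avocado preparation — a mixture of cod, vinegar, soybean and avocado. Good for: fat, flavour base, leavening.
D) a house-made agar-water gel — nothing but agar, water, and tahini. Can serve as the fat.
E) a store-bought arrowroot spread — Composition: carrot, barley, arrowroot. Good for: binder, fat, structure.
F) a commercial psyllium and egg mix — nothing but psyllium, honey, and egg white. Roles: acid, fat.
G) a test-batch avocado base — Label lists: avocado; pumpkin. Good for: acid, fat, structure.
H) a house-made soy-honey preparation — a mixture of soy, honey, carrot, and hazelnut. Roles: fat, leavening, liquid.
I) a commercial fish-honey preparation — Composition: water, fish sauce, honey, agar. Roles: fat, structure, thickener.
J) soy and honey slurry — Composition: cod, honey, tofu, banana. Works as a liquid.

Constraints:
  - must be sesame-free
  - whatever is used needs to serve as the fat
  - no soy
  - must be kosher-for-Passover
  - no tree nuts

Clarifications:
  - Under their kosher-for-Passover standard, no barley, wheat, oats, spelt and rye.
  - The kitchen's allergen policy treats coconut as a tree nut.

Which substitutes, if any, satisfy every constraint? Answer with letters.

F, G, I

A: has oats, so not kosher-for-Passover — reject
B: has coconut oil, so not tree-nut-free; has soy lecithin, so not soy-free (and 1 more) — no
C: has soybean, so not soy-free — out
D: has tahini, so not sesame-free — out
E: has barley, so not kosher-for-Passover — reject
F: only egg white, honey and psyllium; none excluded — OK
G: only pumpkin and avocado; none excluded — keep
H: has hazelnut, so not tree-nut-free; has soy, so not soy-free — out
I: every rule checks out — valid
J: not usable as a fat; has tofu, so not soy-free — no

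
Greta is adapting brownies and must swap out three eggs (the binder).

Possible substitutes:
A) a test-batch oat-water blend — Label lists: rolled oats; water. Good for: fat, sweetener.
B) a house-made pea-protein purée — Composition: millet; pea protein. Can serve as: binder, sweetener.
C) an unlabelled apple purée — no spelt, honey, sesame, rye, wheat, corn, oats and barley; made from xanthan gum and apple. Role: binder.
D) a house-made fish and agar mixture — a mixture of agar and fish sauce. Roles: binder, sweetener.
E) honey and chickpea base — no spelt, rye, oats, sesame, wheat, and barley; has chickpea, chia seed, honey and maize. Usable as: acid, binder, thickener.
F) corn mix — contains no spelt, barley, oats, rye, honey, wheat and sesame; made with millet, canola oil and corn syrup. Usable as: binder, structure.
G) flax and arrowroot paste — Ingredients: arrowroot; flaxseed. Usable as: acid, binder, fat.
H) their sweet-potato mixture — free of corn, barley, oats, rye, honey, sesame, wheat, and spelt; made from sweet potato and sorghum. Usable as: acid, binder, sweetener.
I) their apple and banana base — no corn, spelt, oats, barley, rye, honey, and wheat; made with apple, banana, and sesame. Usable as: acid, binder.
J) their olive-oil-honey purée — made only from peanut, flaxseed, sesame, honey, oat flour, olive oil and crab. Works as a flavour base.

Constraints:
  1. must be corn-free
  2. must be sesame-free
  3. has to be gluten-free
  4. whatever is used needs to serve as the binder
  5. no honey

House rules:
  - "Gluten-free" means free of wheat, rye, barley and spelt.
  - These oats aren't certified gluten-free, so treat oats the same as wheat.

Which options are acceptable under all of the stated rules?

A: not usable as a binder; has rolled oats, so not gluten-free — out
B: every rule checks out — valid
C: all constraints satisfied — OK
D: no sesame, no honey — valid
E: has honey, so not honey-free; has maize, so not corn-free — reject
F: has corn syrup, so not corn-free — no
G: all constraints satisfied — OK
H: no sesame, no honey — OK
I: has sesame, so not sesame-free — no
J: not usable as a binder; has oat flour, so not gluten-free (and 2 more) — reject

B, C, D, G, H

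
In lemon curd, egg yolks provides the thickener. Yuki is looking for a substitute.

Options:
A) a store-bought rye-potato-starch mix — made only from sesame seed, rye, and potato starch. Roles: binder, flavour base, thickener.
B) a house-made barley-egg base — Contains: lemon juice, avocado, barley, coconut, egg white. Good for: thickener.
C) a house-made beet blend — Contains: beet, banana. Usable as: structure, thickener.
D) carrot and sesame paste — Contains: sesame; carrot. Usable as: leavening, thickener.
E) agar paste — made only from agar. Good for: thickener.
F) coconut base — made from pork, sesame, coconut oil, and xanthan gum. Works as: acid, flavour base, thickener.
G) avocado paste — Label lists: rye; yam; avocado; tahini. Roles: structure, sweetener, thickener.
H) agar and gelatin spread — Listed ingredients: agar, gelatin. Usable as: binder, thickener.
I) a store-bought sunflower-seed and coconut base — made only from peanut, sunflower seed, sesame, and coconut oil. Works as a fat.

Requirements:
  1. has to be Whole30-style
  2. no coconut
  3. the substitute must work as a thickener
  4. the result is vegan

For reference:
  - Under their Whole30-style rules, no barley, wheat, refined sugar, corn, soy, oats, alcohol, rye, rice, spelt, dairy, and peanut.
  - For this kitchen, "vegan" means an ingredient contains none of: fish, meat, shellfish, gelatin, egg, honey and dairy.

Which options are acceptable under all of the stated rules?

C, D, E

A: has rye, so not Whole30-style — no
B: has barley, so not Whole30-style; has egg white, so not vegan (and 1 more) — no
C: only banana and beet; none excluded — OK
D: only sesame and carrot; none excluded — keep
E: vegan, no coconut — OK
F: has pork, so not vegan; has coconut oil, so not coconut-free — out
G: has rye, so not Whole30-style — no
H: has gelatin, so not vegan — reject
I: not usable as a thickener; has peanut, so not Whole30-style (and 1 more) — out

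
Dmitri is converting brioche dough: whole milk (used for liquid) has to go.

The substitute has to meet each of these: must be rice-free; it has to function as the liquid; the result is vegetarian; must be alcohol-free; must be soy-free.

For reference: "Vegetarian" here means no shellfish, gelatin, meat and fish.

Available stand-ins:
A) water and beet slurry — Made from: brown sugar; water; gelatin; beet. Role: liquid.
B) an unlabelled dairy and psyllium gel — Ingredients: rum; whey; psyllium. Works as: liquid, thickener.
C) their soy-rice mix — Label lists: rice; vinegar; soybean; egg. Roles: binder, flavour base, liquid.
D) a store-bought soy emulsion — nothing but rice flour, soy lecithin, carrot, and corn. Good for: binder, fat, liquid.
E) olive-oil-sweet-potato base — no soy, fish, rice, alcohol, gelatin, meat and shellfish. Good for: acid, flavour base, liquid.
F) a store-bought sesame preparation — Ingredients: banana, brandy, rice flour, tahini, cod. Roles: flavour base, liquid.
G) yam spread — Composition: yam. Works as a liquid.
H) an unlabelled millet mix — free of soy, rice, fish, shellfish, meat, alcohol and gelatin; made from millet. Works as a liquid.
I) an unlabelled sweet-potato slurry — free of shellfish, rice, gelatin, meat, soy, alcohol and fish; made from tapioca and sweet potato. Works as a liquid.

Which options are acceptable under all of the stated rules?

A: has gelatin, so not vegetarian — reject
B: has rum, so not alcohol-free — out
C: has soybean, so not soy-free; has rice, so not rice-free — out
D: has soy lecithin, so not soy-free; has rice flour, so not rice-free — reject
E: every rule checks out — valid
F: has cod, so not vegetarian; has brandy, so not alcohol-free (and 1 more) — reject
G: nothing on the exclusion list — OK
H: nothing on the exclusion list — OK
I: works as a liquid, no soy, vegetarian — OK

E, G, H, I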